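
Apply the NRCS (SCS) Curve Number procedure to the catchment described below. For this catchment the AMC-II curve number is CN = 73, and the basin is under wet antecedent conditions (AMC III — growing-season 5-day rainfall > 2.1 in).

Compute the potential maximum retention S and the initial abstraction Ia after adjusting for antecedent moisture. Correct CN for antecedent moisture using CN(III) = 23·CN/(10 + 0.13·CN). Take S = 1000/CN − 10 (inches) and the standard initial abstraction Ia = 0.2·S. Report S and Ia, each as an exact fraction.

S = 2700/1679 in ≈ 1.608 in; Ia = 540/1679 in ≈ 0.322 in

CN(III) from CN(II)=73: (23·73)/(10 + 0.13·73) = 167900/1949 ≈ 86.147
S = 1000/(167900/1949) − 10 = 2700/1679 in ≈ 1.608 in
Initial abstraction Ia = S/5 = (2700/1679)/5 = 540/1679 ≈ 0.322 in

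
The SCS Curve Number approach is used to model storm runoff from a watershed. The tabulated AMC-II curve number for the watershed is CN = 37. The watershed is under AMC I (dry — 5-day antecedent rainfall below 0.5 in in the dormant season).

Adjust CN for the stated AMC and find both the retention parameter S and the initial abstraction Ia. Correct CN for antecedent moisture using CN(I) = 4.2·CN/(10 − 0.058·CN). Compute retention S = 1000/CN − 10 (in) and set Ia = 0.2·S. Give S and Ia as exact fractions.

CN(I) from CN(II)=37: (4.2·37)/(10 − 0.058·37) = 3700/187 ≈ 19.786
Max retention: S = 1000/(3700/187) − 10 = 1500/37 in (≈ 40.541 in)
Initial abstraction Ia = S/5 = (1500/37)/5 = 300/37 ≈ 8.108 in

S = 1500/37 in ≈ 40.541 in; Ia = 300/37 in ≈ 8.108 in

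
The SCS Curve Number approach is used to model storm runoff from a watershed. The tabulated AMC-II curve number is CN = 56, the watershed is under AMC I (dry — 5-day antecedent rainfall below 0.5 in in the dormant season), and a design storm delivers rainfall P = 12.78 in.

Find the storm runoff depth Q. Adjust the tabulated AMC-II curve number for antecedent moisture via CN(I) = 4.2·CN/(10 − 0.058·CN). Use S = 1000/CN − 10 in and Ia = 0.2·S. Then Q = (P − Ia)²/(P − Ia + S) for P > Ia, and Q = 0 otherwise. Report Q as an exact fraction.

Dry (AMC I): CN(I) = 4.2·56/(10 − 0.058·56) = (1176/5)/(844/125) = 7350/211 ≈ 34.834
Max retention: S = 1000/(7350/211) − 10 = 2750/147 in (≈ 18.707 in)
Ia = 0.2·(2750/147) = 550/147 in ≈ 3.741 in
Excess rainfall: 12.780 − 3.741 = 9.039 in; P > Ia so Q > 0
Q = (66433/7350)²/((66433/7350) + 2750/147) = (4413343489/54022500)/(203933/7350) = 4413343489/1498907550 in ≈ 2.944 in

Q = 4413343489/1498907550 in ≈ 2.944 in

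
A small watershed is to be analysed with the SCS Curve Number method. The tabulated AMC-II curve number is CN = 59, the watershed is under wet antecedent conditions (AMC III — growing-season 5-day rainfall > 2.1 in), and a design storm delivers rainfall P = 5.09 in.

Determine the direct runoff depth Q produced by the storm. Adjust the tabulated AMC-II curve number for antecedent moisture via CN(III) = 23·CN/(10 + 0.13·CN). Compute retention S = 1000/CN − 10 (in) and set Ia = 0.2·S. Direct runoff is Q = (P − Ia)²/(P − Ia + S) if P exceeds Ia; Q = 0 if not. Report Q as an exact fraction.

Adjust CN=59 to AMC III: 23·59/(10 + 0.13·59) → 1357 ÷ (1767/100) = 135700/1767 ≈ 76.797
Max retention: S = 1000/(135700/1767) − 10 = 4100/1357 in (≈ 3.021 in)
Ia = 0.2·(4100/1357) = 820/1357 in ≈ 0.604 in
Since P=5.090 > Ia=0.604: effective rainfall P−Ia = 608713/135700 in
Runoff Q = (P−Ia)²/(P−Ia+S) = (4.486)²/(4.486+3.021) = 370531516369/138239354100 ≈ 2.680 in

Q = 370531516369/138239354100 in ≈ 2.680 in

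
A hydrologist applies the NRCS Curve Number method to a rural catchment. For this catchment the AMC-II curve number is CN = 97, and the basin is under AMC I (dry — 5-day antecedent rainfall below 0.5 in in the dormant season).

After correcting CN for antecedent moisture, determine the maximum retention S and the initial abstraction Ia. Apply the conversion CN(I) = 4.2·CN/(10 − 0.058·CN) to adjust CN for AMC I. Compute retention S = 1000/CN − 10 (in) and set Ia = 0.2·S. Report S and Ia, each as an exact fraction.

Adjust CN=97 to AMC I: 4.2·97/(10 − 0.058·97) → (2037/5) ÷ (2187/500) = 67900/729 ≈ 93.141
S = 1000/(67900/729) − 10 = 500/679 in ≈ 0.736 in
Initial abstraction Ia = S/5 = (500/679)/5 = 100/679 ≈ 0.147 in

S = 500/679 in ≈ 0.736 in; Ia = 100/679 in ≈ 0.147 in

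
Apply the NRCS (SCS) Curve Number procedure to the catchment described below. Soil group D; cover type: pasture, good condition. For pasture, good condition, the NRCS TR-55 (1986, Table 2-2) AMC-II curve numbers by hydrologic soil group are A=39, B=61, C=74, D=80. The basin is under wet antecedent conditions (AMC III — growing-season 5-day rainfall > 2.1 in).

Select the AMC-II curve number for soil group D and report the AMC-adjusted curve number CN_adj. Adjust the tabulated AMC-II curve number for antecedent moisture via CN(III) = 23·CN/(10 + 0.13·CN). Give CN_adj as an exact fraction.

NRCS table: pasture, good condition, soil group D → CN(II) = 80
Wet (AMC III): CN(III) = 23·80/(10 + 0.13·80) = 1840/(102/5) = 4600/51 ≈ 90.196

CN_adj = 4600/51 ≈ 90.196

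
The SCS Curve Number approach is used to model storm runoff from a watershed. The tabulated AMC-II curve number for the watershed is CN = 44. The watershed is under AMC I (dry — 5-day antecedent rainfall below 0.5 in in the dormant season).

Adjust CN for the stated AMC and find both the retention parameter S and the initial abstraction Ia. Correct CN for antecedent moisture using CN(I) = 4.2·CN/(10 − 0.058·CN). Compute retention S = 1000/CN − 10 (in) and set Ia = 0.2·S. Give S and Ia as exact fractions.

Dry (AMC I): CN(I) = 4.2·44/(10 − 0.058·44) = (924/5)/(931/125) = 3300/133 ≈ 24.812
Max retention: S = 1000/(3300/133) − 10 = 1000/33 in (≈ 30.303 in)
Initial abstraction Ia = S/5 = (1000/33)/5 = 200/33 ≈ 6.061 in

S = 1000/33 in ≈ 30.303 in; Ia = 200/33 in ≈ 6.061 in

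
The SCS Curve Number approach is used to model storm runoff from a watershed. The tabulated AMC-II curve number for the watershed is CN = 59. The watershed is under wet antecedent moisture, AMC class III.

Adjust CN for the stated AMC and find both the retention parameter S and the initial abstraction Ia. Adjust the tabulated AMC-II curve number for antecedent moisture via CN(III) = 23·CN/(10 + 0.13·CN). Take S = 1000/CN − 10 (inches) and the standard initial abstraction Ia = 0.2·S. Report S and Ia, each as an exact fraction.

Wet (AMC III): CN(III) = 23·59/(10 + 0.13·59) = 1357/(1767/100) = 135700/1767 ≈ 76.797
Retention S: 1000/CN − 10 with CN=76.797 → S = 4100/1357 ≈ 3.021 in
Ia = 0.2·(4100/1357) = 820/1357 in ≈ 0.604 in

S = 4100/1357 in ≈ 3.021 in; Ia = 820/1357 in ≈ 0.604 in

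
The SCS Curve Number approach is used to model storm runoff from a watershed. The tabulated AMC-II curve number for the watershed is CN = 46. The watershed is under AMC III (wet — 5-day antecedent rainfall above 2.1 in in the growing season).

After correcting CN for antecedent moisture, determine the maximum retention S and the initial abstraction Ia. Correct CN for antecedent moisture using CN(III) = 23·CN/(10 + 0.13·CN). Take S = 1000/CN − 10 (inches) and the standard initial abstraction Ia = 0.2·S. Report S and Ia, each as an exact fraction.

Adjust CN=46 to AMC III: 23·46/(10 + 0.13·46) → 1058 ÷ (799/50) = 52900/799 ≈ 66.208
Max retention: S = 1000/(52900/799) − 10 = 2700/529 in (≈ 5.104 in)
Ia = 0.2S: 0.2·5.104 = 1.021 in (exactly 540/529)

S = 2700/529 in ≈ 5.104 in; Ia = 540/529 in ≈ 1.021 in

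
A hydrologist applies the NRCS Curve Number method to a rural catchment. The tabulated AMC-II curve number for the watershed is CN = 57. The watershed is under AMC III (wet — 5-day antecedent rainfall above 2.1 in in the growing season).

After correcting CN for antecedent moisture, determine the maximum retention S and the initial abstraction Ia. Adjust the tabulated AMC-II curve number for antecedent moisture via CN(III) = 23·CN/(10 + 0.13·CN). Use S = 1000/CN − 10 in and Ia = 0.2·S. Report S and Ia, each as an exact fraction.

S = 4300/1311 in ≈ 3.280 in; Ia = 860/1311 in ≈ 0.656 in

CN(III) from CN(II)=57: (23·57)/(10 + 0.13·57) = 131100/1741 ≈ 75.302
Retention S: 1000/CN − 10 with CN=75.302 → S = 4300/1311 ≈ 3.280 in
Ia = 0.2S: 0.2·3.280 = 0.656 in (exactly 860/1311)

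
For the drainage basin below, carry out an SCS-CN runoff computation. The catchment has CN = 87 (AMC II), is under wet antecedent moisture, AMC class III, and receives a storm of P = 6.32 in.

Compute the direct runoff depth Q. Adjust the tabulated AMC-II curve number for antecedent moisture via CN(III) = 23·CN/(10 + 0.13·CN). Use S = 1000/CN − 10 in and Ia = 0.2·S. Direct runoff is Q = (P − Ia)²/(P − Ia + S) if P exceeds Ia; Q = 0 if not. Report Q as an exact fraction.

Wet (AMC III): CN(III) = 23·87/(10 + 0.13·87) = 2001/(2131/100) = 200100/2131 ≈ 93.900
S = 1000/(200100/2131) − 10 = 1300/2001 in ≈ 0.650 in
Initial abstraction Ia = S/5 = (1300/2001)/5 = 260/2001 ≈ 0.130 in
Excess rainfall: 6.320 − 0.130 = 6.190 in; P > Ia so Q > 0
Q: (309658/50025)² ÷ (342158/50025) = 47944038482/8558226975 in (≈ 5.602 in)

Q = 47944038482/8558226975 in ≈ 5.602 in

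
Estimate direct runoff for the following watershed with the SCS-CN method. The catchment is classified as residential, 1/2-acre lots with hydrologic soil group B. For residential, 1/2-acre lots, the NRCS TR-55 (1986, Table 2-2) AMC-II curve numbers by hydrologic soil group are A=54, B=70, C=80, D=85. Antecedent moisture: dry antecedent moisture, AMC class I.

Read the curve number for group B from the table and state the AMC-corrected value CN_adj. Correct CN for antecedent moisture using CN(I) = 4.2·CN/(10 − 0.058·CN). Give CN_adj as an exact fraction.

CN_adj = 4900/99 ≈ 49.495

NRCS table: residential, 1/2-acre lots, soil group B → CN(II) = 70
Dry (AMC I): CN(I) = 4.2·70/(10 − 0.058·70) = 294/(297/50) = 4900/99 ≈ 49.495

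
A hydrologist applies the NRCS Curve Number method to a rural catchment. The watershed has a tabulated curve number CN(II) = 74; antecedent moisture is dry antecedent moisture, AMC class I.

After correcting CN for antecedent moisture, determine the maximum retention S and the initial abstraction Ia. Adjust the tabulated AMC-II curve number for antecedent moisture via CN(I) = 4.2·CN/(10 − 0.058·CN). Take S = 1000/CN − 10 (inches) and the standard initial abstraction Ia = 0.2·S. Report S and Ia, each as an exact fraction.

Dry (AMC I): CN(I) = 4.2·74/(10 − 0.058·74) = (1554/5)/(1427/250) = 77700/1427 ≈ 54.450
Max retention: S = 1000/(77700/1427) − 10 = 6500/777 in (≈ 8.366 in)
Ia = 0.2S: 0.2·8.366 = 1.673 in (exactly 1300/777)

S = 6500/777 in ≈ 8.366 in; Ia = 1300/777 in ≈ 1.673 in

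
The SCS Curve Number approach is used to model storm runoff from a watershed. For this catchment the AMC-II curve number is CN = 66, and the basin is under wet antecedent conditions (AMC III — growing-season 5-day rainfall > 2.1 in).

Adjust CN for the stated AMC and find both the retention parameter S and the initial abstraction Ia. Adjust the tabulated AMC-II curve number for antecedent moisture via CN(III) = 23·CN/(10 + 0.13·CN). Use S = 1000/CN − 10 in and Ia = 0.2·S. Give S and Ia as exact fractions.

Adjust CN=66 to AMC III: 23·66/(10 + 0.13·66) → 1518 ÷ (929/50) = 75900/929 ≈ 81.701
Max retention: S = 1000/(75900/929) − 10 = 1700/759 in (≈ 2.240 in)
Initial abstraction Ia = S/5 = (1700/759)/5 = 340/759 ≈ 0.448 in

S = 1700/759 in ≈ 2.240 in; Ia = 340/759 in ≈ 0.448 in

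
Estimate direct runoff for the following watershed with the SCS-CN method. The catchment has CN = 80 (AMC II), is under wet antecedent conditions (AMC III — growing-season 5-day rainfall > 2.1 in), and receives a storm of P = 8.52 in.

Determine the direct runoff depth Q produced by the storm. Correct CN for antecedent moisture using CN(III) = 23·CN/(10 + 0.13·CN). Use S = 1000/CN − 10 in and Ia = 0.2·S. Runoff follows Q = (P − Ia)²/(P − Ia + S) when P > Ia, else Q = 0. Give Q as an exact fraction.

Adjust CN=80 to AMC III: 23·80/(10 + 0.13·80) → 1840 ÷ (102/5) = 4600/51 ≈ 90.196
Max retention: S = 1000/(4600/51) − 10 = 25/23 in (≈ 1.087 in)
Ia = 0.2·(25/23) = 5/23 in ≈ 0.217 in
P − Ia = 8.520 − 0.217 = 4774/575 ≈ 8.303 in (> 0, runoff occurs)
Q = (4774/575)²/((4774/575) + 25/23) = (22791076/330625)/(5399/575) = 22791076/3104425 in ≈ 7.341 in

Q = 22791076/3104425 in ≈ 7.341 in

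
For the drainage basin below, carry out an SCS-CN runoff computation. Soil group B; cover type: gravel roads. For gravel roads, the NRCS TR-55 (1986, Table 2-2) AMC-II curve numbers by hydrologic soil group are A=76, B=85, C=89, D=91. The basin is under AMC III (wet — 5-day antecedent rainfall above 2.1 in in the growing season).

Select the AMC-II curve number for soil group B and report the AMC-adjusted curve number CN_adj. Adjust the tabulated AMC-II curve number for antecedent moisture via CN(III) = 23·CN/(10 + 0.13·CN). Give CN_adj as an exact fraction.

CN_adj = 39100/421 ≈ 92.874

NRCS table: gravel roads, soil group B → CN(II) = 85
CN(III) from CN(II)=85: (23·85)/(10 + 0.13·85) = 39100/421 ≈ 92.874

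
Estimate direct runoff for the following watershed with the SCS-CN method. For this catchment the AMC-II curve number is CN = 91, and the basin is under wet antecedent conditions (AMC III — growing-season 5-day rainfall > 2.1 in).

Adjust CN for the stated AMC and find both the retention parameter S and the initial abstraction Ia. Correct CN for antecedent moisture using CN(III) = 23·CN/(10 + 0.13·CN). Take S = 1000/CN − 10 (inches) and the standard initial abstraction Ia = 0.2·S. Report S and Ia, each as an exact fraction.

CN(III) from CN(II)=91: (23·91)/(10 + 0.13·91) = 209300/2183 ≈ 95.877
Retention S: 1000/CN − 10 with CN=95.877 → S = 900/2093 ≈ 0.430 in
Initial abstraction Ia = S/5 = (900/2093)/5 = 180/2093 ≈ 0.086 in

S = 900/2093 in ≈ 0.430 in; Ia = 180/2093 in ≈ 0.086 in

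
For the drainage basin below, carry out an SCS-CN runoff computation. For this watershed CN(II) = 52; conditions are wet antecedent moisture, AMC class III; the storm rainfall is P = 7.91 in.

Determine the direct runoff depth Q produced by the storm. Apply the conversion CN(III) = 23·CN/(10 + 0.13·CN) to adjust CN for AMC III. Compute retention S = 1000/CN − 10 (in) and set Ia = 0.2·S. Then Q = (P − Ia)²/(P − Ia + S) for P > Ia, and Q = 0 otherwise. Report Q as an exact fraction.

Q = 45160075081/9942019100 in ≈ 4.542 in

Wet (AMC III): CN(III) = 23·52/(10 + 0.13·52) = 1196/(419/25) = 29900/419 ≈ 71.360
S = 1000/(29900/419) − 10 = 1200/299 in ≈ 4.013 in
Ia = 0.2·(1200/299) = 240/299 in ≈ 0.803 in
Excess rainfall: 7.910 − 0.803 = 7.107 in; P > Ia so Q > 0
Runoff Q = (P−Ia)²/(P−Ia+S) = (7.107)²/(7.107+4.013) = 45160075081/9942019100 ≈ 4.542 in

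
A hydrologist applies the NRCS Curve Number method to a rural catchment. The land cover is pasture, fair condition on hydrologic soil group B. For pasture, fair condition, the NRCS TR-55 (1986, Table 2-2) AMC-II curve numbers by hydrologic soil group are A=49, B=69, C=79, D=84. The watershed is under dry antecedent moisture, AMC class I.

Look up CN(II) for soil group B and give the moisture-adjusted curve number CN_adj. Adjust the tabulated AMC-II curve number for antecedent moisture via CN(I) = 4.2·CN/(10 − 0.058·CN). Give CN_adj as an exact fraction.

NRCS table: pasture, fair condition, soil group B → CN(II) = 69
Dry (AMC I): CN(I) = 4.2·69/(10 − 0.058·69) = (1449/5)/(2999/500) = 144900/2999 ≈ 48.316

CN_adj = 144900/2999 ≈ 48.316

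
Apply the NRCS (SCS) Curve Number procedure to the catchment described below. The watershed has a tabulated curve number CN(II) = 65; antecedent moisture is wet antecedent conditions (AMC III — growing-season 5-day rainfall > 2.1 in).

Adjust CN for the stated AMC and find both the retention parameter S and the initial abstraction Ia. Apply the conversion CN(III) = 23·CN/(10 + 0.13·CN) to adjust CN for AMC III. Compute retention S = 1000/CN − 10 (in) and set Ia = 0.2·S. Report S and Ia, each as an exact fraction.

CN(III) from CN(II)=65: (23·65)/(10 + 0.13·65) = 29900/369 ≈ 81.030
S = 1000/(29900/369) − 10 = 700/299 in ≈ 2.341 in
Initial abstraction Ia = S/5 = (700/299)/5 = 140/299 ≈ 0.468 in

S = 700/299 in ≈ 2.341 in; Ia = 140/299 in ≈ 0.468 in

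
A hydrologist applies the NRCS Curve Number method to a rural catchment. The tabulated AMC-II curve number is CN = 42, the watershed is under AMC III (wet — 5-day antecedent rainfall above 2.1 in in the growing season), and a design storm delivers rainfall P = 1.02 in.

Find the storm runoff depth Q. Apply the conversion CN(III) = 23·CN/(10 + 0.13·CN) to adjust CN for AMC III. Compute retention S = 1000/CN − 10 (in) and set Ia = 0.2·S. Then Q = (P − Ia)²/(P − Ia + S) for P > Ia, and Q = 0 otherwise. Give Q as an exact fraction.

Q = 0 in ≈ 0.000 in

Adjust CN=42 to AMC III: 23·42/(10 + 0.13·42) → 966 ÷ (773/50) = 48300/773 ≈ 62.484
S = 1000/(48300/773) − 10 = 2900/483 in ≈ 6.004 in
Initial abstraction Ia = S/5 = (2900/483)/5 = 580/483 ≈ 1.201 in
P = 1.020 ≤ Ia = 1.201 in: entire storm abstracted, Q = 0.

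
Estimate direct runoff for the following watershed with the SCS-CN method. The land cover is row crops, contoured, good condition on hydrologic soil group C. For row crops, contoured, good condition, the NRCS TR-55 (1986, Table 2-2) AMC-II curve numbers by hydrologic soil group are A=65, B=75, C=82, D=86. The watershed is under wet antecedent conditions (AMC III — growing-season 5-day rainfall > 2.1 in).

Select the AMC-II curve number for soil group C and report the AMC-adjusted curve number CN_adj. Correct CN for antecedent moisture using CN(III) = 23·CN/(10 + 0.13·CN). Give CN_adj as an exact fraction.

CN_adj = 94300/1033 ≈ 91.288

NRCS table: row crops, contoured, good condition, soil group C → CN(II) = 82
Adjust CN=82 to AMC III: 23·82/(10 + 0.13·82) → 1886 ÷ (1033/50) = 94300/1033 ≈ 91.288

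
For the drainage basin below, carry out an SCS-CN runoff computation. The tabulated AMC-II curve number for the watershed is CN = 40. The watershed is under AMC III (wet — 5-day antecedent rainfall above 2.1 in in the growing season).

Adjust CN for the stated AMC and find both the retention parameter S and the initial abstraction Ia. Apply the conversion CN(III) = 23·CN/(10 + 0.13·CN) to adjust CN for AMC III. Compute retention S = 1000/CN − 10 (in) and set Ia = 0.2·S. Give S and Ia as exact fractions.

Adjust CN=40 to AMC III: 23·40/(10 + 0.13·40) → 920 ÷ (76/5) = 1150/19 ≈ 60.526
Max retention: S = 1000/(1150/19) − 10 = 150/23 in (≈ 6.522 in)
Ia = 0.2S: 0.2·6.522 = 1.304 in (exactly 30/23)

S = 150/23 in ≈ 6.522 in; Ia = 30/23 in ≈ 1.304 in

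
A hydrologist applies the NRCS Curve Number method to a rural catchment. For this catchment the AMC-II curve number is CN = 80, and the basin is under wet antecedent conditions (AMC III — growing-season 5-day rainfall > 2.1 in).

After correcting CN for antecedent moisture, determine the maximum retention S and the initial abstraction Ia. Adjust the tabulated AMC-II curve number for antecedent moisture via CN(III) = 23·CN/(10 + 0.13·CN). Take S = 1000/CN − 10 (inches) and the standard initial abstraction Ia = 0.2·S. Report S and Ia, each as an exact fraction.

Wet (AMC III): CN(III) = 23·80/(10 + 0.13·80) = 1840/(102/5) = 4600/51 ≈ 90.196
S = 1000/(4600/51) − 10 = 25/23 in ≈ 1.087 in
Initial abstraction Ia = S/5 = (25/23)/5 = 5/23 ≈ 0.217 in

S = 25/23 in ≈ 1.087 in; Ia = 5/23 in ≈ 0.217 in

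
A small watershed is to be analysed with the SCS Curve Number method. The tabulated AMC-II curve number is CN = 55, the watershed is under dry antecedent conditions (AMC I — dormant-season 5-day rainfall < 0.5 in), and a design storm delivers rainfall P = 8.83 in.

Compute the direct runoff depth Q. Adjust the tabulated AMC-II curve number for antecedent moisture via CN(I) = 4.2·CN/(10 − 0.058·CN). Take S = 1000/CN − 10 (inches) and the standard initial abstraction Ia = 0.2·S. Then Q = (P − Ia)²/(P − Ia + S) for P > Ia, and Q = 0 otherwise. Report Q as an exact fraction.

Dry (AMC I): CN(I) = 4.2·55/(10 − 0.058·55) = 231/(681/100) = 7700/227 ≈ 33.921
Max retention: S = 1000/(7700/227) − 10 = 1500/77 in (≈ 19.481 in)
Initial abstraction Ia = S/5 = (1500/77)/5 = 300/77 ≈ 3.896 in
Excess rainfall: 8.830 − 3.896 = 4.934 in; P > Ia so Q > 0
Q = (37991/7700)²/((37991/7700) + 1500/77) = (1443316081/59290000)/(187991/7700) = 1443316081/1447530700 in ≈ 0.997 in

Q = 1443316081/1447530700 in ≈ 0.997 in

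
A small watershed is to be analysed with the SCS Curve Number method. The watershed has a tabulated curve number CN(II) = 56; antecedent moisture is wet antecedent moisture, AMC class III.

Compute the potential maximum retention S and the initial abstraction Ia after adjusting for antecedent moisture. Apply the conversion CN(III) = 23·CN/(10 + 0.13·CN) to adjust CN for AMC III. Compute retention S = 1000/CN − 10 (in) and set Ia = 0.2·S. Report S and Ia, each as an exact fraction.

S = 550/161 in ≈ 3.416 in; Ia = 110/161 in ≈ 0.683 in

CN(III) from CN(II)=56: (23·56)/(10 + 0.13·56) = 4025/54 ≈ 74.537
Retention S: 1000/CN − 10 with CN=74.537 → S = 550/161 ≈ 3.416 in
Ia = 0.2·(550/161) = 110/161 in ≈ 0.683 in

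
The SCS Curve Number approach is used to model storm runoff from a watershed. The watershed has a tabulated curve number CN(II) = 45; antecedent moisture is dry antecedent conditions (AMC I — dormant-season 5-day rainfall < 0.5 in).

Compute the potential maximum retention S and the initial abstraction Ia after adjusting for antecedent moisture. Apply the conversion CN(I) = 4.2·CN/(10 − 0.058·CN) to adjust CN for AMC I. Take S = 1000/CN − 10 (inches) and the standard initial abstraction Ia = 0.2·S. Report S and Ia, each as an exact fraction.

S = 5500/189 in ≈ 29.101 in; Ia = 1100/189 in ≈ 5.820 in

Adjust CN=45 to AMC I: 4.2·45/(10 − 0.058·45) → 189 ÷ (739/100) = 18900/739 ≈ 25.575
Retention S: 1000/CN − 10 with CN=25.575 → S = 5500/189 ≈ 29.101 in
Ia = 0.2S: 0.2·29.101 = 5.820 in (exactly 1100/189)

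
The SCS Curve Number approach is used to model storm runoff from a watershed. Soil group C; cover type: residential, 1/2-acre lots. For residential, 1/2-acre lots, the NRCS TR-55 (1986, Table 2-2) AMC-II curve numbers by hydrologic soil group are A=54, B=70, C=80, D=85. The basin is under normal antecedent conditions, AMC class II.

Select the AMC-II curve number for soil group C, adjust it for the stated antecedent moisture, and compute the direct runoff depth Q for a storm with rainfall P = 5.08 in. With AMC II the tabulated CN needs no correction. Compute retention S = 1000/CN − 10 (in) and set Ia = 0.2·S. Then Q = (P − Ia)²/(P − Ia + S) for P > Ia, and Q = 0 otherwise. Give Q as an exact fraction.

NRCS table: residential, 1/2-acre lots, soil group C → CN(II) = 80
CN(II) = 80; AMC II needs no correction.
Max retention: S = 1000/80 − 10 = 5/2 in (≈ 2.500 in)
Ia = 0.2S: 0.2·2.500 = 0.500 in (exactly 1/2)
P − Ia = 5.080 − 0.500 = 229/50 ≈ 4.580 in (> 0, runoff occurs)
Q: (229/50)² ÷ (177/25) = 52441/17700 in (≈ 2.963 in)

Q = 52441/17700 in ≈ 2.963 in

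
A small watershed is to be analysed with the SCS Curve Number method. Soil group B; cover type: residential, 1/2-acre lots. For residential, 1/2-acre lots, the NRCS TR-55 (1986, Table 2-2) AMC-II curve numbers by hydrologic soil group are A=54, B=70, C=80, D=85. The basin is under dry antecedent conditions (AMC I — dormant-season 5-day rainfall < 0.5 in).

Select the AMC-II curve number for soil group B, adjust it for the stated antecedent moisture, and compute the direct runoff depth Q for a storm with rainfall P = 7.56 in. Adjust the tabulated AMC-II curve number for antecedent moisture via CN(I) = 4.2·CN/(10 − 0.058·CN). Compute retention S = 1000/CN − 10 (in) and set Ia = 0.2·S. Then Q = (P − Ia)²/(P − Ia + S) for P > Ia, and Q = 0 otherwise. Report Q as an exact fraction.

Q = 45711121/23594725 in ≈ 1.937 in

NRCS table: residential, 1/2-acre lots, soil group B → CN(II) = 70
CN(I) from CN(II)=70: (4.2·70)/(10 − 0.058·70) = 4900/99 ≈ 49.495
Max retention: S = 1000/(4900/99) − 10 = 500/49 in (≈ 10.204 in)
Ia = 0.2S: 0.2·10.204 = 2.041 in (exactly 100/49)
Since P=7.560 > Ia=2.041: effective rainfall P−Ia = 6761/1225 in
Runoff Q = (P−Ia)²/(P−Ia+S) = (5.519)²/(5.519+10.204) = 45711121/23594725 ≈ 1.937 in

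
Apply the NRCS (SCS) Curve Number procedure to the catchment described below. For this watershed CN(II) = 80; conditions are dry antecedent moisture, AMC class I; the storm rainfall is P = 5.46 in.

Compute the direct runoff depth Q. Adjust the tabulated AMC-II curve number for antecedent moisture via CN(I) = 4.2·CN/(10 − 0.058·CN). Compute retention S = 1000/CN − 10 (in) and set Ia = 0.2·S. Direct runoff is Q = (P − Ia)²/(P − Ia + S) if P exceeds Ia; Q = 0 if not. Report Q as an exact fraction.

Q = 20097289/11269650 in ≈ 1.783 in

CN(I) from CN(II)=80: (4.2·80)/(10 − 0.058·80) = 4200/67 ≈ 62.687
Retention S: 1000/CN − 10 with CN=62.687 → S = 125/21 ≈ 5.952 in
Initial abstraction Ia = S/5 = (125/21)/5 = 25/21 ≈ 1.190 in
Excess rainfall: 5.460 − 1.190 = 4.270 in; P > Ia so Q > 0
Q: (4483/1050)² ÷ (10733/1050) = 20097289/11269650 in (≈ 1.783 in)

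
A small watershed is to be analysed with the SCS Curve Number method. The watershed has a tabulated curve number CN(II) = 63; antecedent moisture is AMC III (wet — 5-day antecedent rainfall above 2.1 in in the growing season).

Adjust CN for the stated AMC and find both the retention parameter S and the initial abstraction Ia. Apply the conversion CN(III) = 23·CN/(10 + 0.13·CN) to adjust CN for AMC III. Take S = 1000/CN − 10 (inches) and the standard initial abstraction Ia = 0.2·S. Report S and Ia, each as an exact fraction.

Wet (AMC III): CN(III) = 23·63/(10 + 0.13·63) = 1449/(1819/100) = 144900/1819 ≈ 79.659
Retention S: 1000/CN − 10 with CN=79.659 → S = 3700/1449 ≈ 2.553 in
Ia = 0.2S: 0.2·2.553 = 0.511 in (exactly 740/1449)

S = 3700/1449 in ≈ 2.553 in; Ia = 740/1449 in ≈ 0.511 in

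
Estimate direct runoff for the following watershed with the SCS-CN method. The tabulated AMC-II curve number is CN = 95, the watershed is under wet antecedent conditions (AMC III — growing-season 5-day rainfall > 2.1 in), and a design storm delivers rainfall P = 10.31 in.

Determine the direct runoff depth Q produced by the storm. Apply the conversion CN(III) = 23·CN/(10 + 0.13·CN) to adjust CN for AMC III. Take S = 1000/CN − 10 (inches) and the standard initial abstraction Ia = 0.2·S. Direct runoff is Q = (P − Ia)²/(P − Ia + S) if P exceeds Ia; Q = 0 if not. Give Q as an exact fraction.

Adjust CN=95 to AMC III: 23·95/(10 + 0.13·95) → 2185 ÷ (447/20) = 43700/447 ≈ 97.763
Retention S: 1000/CN − 10 with CN=97.763 → S = 100/437 ≈ 0.229 in
Ia = 0.2S: 0.2·0.229 = 0.046 in (exactly 20/437)
P − Ia = 10.310 − 0.046 = 448547/43700 ≈ 10.264 in (> 0, runoff occurs)
Q = (448547/43700)²/((448547/43700) + 100/437) = (201194411209/1909690000)/(458547/43700) = 201194411209/20038503900 in ≈ 10.040 in

Q = 201194411209/20038503900 in ≈ 10.040 in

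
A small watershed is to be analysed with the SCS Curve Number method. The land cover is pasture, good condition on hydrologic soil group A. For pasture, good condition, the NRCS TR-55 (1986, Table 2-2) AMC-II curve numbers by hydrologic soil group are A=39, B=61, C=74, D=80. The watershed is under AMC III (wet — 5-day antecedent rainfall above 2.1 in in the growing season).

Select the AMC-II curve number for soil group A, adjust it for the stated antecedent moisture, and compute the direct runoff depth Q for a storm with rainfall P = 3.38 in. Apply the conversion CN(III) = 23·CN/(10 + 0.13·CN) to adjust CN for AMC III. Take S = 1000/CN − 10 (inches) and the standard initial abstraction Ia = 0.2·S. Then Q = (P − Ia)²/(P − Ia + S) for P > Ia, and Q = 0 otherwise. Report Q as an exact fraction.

Q = 8207091649/17742346050 in ≈ 0.463 in

NRCS table: pasture, good condition, soil group A → CN(II) = 39
CN(III) from CN(II)=39: (23·39)/(10 + 0.13·39) = 89700/1507 ≈ 59.522
Max retention: S = 1000/(89700/1507) − 10 = 6100/897 in (≈ 6.800 in)
Ia = 0.2S: 0.2·6.800 = 1.360 in (exactly 1220/897)
P − Ia = 3.380 − 1.360 = 90593/44850 ≈ 2.020 in (> 0, runoff occurs)
Q = (90593/44850)²/((90593/44850) + 6100/897) = (8207091649/2011522500)/(395593/44850) = 8207091649/17742346050 in ≈ 0.463 in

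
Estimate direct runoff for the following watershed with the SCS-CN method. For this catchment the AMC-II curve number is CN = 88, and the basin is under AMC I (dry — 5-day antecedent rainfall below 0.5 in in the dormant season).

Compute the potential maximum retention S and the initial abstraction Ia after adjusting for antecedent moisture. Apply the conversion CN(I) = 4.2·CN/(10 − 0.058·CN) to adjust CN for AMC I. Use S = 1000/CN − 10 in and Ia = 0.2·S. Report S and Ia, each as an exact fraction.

S = 250/77 in ≈ 3.247 in; Ia = 50/77 in ≈ 0.649 in

Adjust CN=88 to AMC I: 4.2·88/(10 − 0.058·88) → (1848/5) ÷ (612/125) = 3850/51 ≈ 75.490
Retention S: 1000/CN − 10 with CN=75.490 → S = 250/77 ≈ 3.247 in
Ia = 0.2S: 0.2·3.247 = 0.649 in (exactly 50/77)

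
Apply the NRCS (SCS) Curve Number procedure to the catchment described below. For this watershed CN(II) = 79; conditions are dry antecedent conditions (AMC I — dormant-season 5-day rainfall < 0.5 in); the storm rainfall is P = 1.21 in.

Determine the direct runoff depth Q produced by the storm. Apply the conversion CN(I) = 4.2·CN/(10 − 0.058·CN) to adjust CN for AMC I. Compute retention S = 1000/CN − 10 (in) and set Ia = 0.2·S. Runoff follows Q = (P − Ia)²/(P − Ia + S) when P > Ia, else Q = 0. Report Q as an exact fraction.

Q = 0 in ≈ 0.000 in

CN(I) from CN(II)=79: (4.2·79)/(10 − 0.058·79) = 7900/129 ≈ 61.240
Max retention: S = 1000/(7900/129) − 10 = 500/79 in (≈ 6.329 in)
Ia = 0.2·(500/79) = 100/79 in ≈ 1.266 in
P = 1.210 ≤ Ia = 1.266 in: entire storm abstracted, Q = 0.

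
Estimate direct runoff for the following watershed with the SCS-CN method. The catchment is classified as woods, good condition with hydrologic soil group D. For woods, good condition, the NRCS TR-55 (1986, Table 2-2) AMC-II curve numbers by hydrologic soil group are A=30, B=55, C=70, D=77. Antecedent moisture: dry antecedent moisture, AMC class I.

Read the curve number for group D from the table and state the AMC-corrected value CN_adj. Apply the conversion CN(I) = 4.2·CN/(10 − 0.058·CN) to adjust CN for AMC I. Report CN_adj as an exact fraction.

NRCS table: woods, good condition, soil group D → CN(II) = 77
CN(I) from CN(II)=77: (4.2·77)/(10 − 0.058·77) = 161700/2767 ≈ 58.439

CN_adj = 161700/2767 ≈ 58.439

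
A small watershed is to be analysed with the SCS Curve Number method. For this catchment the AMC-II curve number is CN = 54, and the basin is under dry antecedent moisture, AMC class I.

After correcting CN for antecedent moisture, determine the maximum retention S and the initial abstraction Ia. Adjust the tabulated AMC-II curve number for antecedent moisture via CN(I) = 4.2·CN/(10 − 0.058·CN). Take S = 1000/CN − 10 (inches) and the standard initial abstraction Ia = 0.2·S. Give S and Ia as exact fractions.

CN(I) from CN(II)=54: (4.2·54)/(10 − 0.058·54) = 56700/1717 ≈ 33.023
S = 1000/(56700/1717) − 10 = 11500/567 in ≈ 20.282 in
Ia = 0.2·(11500/567) = 2300/567 in ≈ 4.056 in

S = 11500/567 in ≈ 20.282 in; Ia = 2300/567 in ≈ 4.056 in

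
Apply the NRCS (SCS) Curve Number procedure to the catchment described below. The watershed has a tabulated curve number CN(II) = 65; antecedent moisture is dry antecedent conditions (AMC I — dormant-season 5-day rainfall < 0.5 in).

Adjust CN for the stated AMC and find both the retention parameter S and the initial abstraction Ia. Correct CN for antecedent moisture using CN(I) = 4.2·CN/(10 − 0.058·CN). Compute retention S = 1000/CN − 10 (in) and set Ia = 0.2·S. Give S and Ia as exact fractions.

Adjust CN=65 to AMC I: 4.2·65/(10 − 0.058·65) → 273 ÷ (623/100) = 3900/89 ≈ 43.820
S = 1000/(3900/89) − 10 = 500/39 in ≈ 12.821 in
Ia = 0.2S: 0.2·12.821 = 2.564 in (exactly 100/39)

S = 500/39 in ≈ 12.821 in; Ia = 100/39 in ≈ 2.564 in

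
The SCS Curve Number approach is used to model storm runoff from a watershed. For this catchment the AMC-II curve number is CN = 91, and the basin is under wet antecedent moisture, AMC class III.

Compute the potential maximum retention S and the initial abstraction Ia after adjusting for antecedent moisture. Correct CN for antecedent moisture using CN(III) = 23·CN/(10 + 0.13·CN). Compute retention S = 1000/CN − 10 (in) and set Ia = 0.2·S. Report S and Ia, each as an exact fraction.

S = 900/2093 in ≈ 0.430 in; Ia = 180/2093 in ≈ 0.086 in

Adjust CN=91 to AMC III: 23·91/(10 + 0.13·91) → 2093 ÷ (2183/100) = 209300/2183 ≈ 95.877
Retention S: 1000/CN − 10 with CN=95.877 → S = 900/2093 ≈ 0.430 in
Ia = 0.2·(900/2093) = 180/2093 in ≈ 0.086 in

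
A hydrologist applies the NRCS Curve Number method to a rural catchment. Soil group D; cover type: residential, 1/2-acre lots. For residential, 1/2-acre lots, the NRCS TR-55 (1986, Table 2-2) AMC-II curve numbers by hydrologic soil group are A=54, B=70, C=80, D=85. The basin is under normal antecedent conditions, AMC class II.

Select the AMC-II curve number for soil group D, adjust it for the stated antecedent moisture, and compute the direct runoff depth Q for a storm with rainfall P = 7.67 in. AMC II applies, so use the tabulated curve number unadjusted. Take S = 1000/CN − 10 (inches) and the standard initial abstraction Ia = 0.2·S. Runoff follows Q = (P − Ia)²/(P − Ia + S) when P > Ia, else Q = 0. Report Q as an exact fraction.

Q = 154728721/26246300 in ≈ 5.895 in

NRCS table: residential, 1/2-acre lots, soil group D → CN(II) = 85
AMC II — tabulated CN = 85 applies directly.
S = 1000/85 − 10 = 30/17 in ≈ 1.765 in
Ia = 0.2S: 0.2·1.765 = 0.353 in (exactly 6/17)
Excess rainfall: 7.670 − 0.353 = 7.317 in; P > Ia so Q > 0
Q: (12439/1700)² ÷ (15439/1700) = 154728721/26246300 in (≈ 5.895 in)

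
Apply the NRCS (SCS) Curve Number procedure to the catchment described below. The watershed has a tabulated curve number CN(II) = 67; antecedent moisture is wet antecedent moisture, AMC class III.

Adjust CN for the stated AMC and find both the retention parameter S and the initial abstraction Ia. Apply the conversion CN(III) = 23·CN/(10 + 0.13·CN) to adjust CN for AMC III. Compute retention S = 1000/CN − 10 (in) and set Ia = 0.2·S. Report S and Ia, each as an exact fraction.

S = 3300/1541 in ≈ 2.141 in; Ia = 660/1541 in ≈ 0.428 in

Wet (AMC III): CN(III) = 23·67/(10 + 0.13·67) = 1541/(1871/100) = 154100/1871 ≈ 82.362
S = 1000/(154100/1871) − 10 = 3300/1541 in ≈ 2.141 in
Ia = 0.2·(3300/1541) = 660/1541 in ≈ 0.428 in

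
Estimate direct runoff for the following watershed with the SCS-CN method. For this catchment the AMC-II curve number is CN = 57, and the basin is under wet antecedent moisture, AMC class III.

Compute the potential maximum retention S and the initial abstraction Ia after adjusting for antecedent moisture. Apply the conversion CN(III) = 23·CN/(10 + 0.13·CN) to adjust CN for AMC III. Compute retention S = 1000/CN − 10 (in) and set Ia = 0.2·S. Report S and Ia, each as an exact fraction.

Wet (AMC III): CN(III) = 23·57/(10 + 0.13·57) = 1311/(1741/100) = 131100/1741 ≈ 75.302
Max retention: S = 1000/(131100/1741) − 10 = 4300/1311 in (≈ 3.280 in)
Initial abstraction Ia = S/5 = (4300/1311)/5 = 860/1311 ≈ 0.656 in

S = 4300/1311 in ≈ 3.280 in; Ia = 860/1311 in ≈ 0.656 in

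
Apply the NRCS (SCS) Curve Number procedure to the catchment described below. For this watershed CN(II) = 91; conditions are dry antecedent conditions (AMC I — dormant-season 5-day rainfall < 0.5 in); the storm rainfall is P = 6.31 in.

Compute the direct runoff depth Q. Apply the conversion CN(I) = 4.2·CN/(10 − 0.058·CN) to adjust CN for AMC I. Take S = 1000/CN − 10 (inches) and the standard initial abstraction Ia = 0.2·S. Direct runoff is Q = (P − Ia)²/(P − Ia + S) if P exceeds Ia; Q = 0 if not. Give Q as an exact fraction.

Adjust CN=91 to AMC I: 4.2·91/(10 − 0.058·91) → (1911/5) ÷ (2361/500) = 63700/787 ≈ 80.940
Retention S: 1000/CN − 10 with CN=80.940 → S = 1500/637 ≈ 2.355 in
Ia = 0.2S: 0.2·2.355 = 0.471 in (exactly 300/637)
Excess rainfall: 6.310 − 0.471 = 5.839 in; P > Ia so Q > 0
Runoff Q = (P−Ia)²/(P−Ia+S) = (5.839)²/(5.839+2.355) = 138344570809/33248023900 ≈ 4.161 in

Q = 138344570809/33248023900 in ≈ 4.161 in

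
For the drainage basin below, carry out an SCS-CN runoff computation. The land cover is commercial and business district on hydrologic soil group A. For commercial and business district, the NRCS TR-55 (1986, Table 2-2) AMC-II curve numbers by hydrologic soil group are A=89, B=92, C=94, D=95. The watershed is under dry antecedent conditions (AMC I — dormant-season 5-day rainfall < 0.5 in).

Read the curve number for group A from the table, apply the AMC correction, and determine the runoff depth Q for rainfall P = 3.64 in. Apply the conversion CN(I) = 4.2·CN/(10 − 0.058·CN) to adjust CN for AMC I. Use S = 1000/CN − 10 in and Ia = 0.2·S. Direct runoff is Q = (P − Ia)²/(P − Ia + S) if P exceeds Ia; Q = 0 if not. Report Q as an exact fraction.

Q = 20328771241/13086691275 in ≈ 1.553 in

NRCS table: commercial and business district, soil group A → CN(II) = 89
Dry (AMC I): CN(I) = 4.2·89/(10 − 0.058·89) = (1869/5)/(2419/500) = 186900/2419 ≈ 77.263
S = 1000/(186900/2419) − 10 = 5500/1869 in ≈ 2.943 in
Ia = 0.2S: 0.2·2.943 = 0.589 in (exactly 1100/1869)
P − Ia = 3.640 − 0.589 = 142579/46725 ≈ 3.051 in (> 0, runoff occurs)
Q = (142579/46725)²/((142579/46725) + 5500/1869) = (20328771241/2183225625)/(280079/46725) = 20328771241/13086691275 in ≈ 1.553 in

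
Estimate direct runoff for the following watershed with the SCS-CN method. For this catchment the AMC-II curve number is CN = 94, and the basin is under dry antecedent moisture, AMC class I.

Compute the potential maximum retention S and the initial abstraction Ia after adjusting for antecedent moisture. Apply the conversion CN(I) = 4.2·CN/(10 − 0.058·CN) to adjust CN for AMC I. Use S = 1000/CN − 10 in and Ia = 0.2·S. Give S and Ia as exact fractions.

Dry (AMC I): CN(I) = 4.2·94/(10 − 0.058·94) = (1974/5)/(1137/250) = 32900/379 ≈ 86.807
Retention S: 1000/CN − 10 with CN=86.807 → S = 500/329 ≈ 1.520 in
Ia = 0.2S: 0.2·1.520 = 0.304 in (exactly 100/329)

S = 500/329 in ≈ 1.520 in; Ia = 100/329 in ≈ 0.304 in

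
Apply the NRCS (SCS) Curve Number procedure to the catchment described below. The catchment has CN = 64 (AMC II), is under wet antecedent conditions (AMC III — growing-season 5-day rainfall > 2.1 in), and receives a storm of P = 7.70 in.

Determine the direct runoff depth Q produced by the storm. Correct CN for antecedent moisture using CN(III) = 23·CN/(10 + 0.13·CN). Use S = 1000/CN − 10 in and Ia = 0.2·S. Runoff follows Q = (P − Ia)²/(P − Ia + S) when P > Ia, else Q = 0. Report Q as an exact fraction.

Q = 11002489/2043320 in ≈ 5.385 in

Wet (AMC III): CN(III) = 23·64/(10 + 0.13·64) = 1472/(458/25) = 18400/229 ≈ 80.349
S = 1000/(18400/229) − 10 = 225/92 in ≈ 2.446 in
Ia = 0.2·(225/92) = 45/92 in ≈ 0.489 in
Since P=7.700 > Ia=0.489: effective rainfall P−Ia = 3317/460 in
Q: (3317/460)² ÷ (2221/230) = 11002489/2043320 in (≈ 5.385 in)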